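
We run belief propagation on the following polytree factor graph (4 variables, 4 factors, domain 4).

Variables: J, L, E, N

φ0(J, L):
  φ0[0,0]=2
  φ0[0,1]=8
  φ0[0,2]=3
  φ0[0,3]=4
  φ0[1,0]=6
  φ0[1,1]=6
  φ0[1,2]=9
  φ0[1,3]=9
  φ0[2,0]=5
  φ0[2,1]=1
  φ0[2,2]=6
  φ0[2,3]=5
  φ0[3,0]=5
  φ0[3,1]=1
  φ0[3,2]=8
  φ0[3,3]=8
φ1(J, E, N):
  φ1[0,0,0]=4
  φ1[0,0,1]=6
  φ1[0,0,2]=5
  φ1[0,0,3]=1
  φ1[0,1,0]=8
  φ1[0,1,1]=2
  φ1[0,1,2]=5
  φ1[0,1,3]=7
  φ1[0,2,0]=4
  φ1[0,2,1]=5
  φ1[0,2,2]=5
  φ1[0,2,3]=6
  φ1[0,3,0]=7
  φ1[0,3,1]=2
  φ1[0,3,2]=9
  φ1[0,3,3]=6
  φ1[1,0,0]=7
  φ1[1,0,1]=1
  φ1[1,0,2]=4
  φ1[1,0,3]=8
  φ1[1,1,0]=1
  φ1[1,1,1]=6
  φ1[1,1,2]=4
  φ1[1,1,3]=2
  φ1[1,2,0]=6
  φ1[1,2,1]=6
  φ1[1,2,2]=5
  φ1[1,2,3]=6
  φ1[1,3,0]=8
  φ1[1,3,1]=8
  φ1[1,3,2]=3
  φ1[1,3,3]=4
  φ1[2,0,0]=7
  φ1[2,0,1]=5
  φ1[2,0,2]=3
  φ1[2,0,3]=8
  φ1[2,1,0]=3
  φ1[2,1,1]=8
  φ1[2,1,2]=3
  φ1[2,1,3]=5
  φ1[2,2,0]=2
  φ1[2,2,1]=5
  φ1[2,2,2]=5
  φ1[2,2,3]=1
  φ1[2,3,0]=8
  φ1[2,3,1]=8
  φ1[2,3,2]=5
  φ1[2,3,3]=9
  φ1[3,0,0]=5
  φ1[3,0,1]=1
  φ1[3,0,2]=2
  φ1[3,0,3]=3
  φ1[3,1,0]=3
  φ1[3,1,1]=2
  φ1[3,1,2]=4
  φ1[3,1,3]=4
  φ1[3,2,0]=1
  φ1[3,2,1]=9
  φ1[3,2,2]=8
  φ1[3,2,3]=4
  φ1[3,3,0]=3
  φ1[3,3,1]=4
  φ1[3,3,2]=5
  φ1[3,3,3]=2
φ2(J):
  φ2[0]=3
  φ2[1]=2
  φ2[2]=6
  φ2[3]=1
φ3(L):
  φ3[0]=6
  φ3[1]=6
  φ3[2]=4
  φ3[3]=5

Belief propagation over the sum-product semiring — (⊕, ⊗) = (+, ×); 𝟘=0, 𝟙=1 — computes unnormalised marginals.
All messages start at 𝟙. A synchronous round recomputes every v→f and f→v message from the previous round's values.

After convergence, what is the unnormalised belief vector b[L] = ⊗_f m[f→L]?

init: all messages = 𝟙 over 4 values
r1 m[φ0→J] = [17, 30, 17, 22]
r1 m[φ0→L] = [18, 16, 26, 26]
r1 m[φ1→J] = [82, 79, 85, 60]
r1 m[φ1→E] = [70, 67, 78, 91]
r1 m[φ1→N] = [77, 78, 75, 76]
r1 m[φ2→J] = [3, 2, 6, 1]
r1 m[φ3→L] = [6, 6, 4, 5]
r1 m[J→φ0] = [1, 1, 1, 1]
r1 m[J→φ1] = [1, 1, 1, 1]
r1 m[J→φ2] = [1, 1, 1, 1]
r1 m[L→φ0] = [1, 1, 1, 1]
r1 m[L→φ3] = [1, 1, 1, 1]
r1 m[E→φ1] = [1, 1, 1, 1]
r1 m[N→φ1] = [1, 1, 1, 1]
r2 m[φ0→J] = [17, 30, 17, 22]
r2 m[φ0→L] = [18, 16, 26, 26]
r2 m[φ1→J] = [82, 79, 85, 60]
r2 m[φ1→E] = [70, 67, 78, 91]
r2 m[φ1→N] = [77, 78, 75, 76]
r2 m[φ2→J] = [3, 2, 6, 1]
r2 m[φ3→L] = [6, 6, 4, 5]
r2 m[J→φ0] = [246, 158, 510, 60]
r2 m[J→φ1] = [51, 60, 102, 22]
r2 m[J→φ2] = [1394, 2370, 1445, 1320]
r2 m[L→φ0] = [6, 6, 4, 5]
r2 m[L→φ3] = [18, 16, 26, 26]
r2 m[E→φ1] = [1, 1, 1, 1]
r2 m[N→φ1] = [1, 1, 1, 1]
r3 m[φ0→J] = [92, 153, 85, 108]
r3 m[φ0→L] = [4290, 3486, 5700, 5436]
r3 m[φ1→J] = [82, 79, 85, 60]
r3 m[φ1→E] = [4604, 4126, 4210, 5972]
r3 m[φ1→N] = [4797, 5029, 4234, 4852]
r3 m[φ2→J] = [3, 2, 6, 1]
r3 m[φ3→L] = [6, 6, 4, 5]
r3 m[J→φ0] = [246, 158, 510, 60]
r3 m[J→φ1] = [51, 60, 102, 22]
r3 m[J→φ2] = [1394, 2370, 1445, 1320]
r3 m[L→φ0] = [6, 6, 4, 5]
r3 m[L→φ3] = [18, 16, 26, 26]
r3 m[E→φ1] = [1, 1, 1, 1]
r3 m[N→φ1] = [1, 1, 1, 1]
r4 m[φ0→J] = [92, 153, 85, 108]
r4 m[φ0→L] = [4290, 3486, 5700, 5436]
r4 m[φ1→J] = [82, 79, 85, 60]
r4 m[φ1→E] = [4604, 4126, 4210, 5972]
r4 m[φ1→N] = [4797, 5029, 4234, 4852]
r4 m[φ2→J] = [3, 2, 6, 1]
r4 m[φ3→L] = [6, 6, 4, 5]
r4 m[J→φ0] = [246, 158, 510, 60]
r4 m[J→φ1] = [276, 306, 510, 108]
r4 m[J→φ2] = [7544, 12087, 7225, 6480]
r4 m[L→φ0] = [6, 6, 4, 5]
r4 m[L→φ3] = [4290, 3486, 5700, 5436]
r4 m[E→φ1] = [1, 1, 1, 1]
r4 m[N→φ1] = [1, 1, 1, 1]
r5 m[φ0→J] = [92, 153, 85, 108]
r5 m[φ0→L] = [4290, 3486, 5700, 5436]
r5 m[φ1→J] = [82, 79, 85, 60]
r5 m[φ1→E] = [23454, 21144, 21564, 30474]
r5 m[φ1→N] = [24576, 25554, 21732, 24774]
r5 m[φ2→J] = [3, 2, 6, 1]
r5 m[φ3→L] = [6, 6, 4, 5]
r5 m[J→φ0] = [246, 158, 510, 60]
r5 m[J→φ1] = [276, 306, 510, 108]
r5 m[J→φ2] = [7544, 12087, 7225, 6480]
r5 m[L→φ0] = [6, 6, 4, 5]
r5 m[L→φ3] = [4290, 3486, 5700, 5436]
r5 m[E→φ1] = [1, 1, 1, 1]
r5 m[N→φ1] = [1, 1, 1, 1]
r6 m[φ0→J] = [92, 153, 85, 108]
r6 m[φ0→L] = [4290, 3486, 5700, 5436]
r6 m[φ1→J] = [82, 79, 85, 60]
r6 m[φ1→E] = [23454, 21144, 21564, 30474]
r6 m[φ1→N] = [24576, 25554, 21732, 24774]
r6 m[φ2→J] = [3, 2, 6, 1]
r6 m[φ3→L] = [6, 6, 4, 5]
r6 m[J→φ0] = [246, 158, 510, 60]
r6 m[J→φ1] = [276, 306, 510, 108]
r6 m[J→φ2] = [7544, 12087, 7225, 6480]
r6 m[L→φ0] = [6, 6, 4, 5]
r6 m[L→φ3] = [4290, 3486, 5700, 5436]
r6 m[E→φ1] = [1, 1, 1, 1]
r6 m[N→φ1] = [1, 1, 1, 1]
fixed point reached at round 6
b[L] = ⊗ incoming = [25740, 20916, 22800, 27180]

b[L] = [25740, 20916, 22800, 27180]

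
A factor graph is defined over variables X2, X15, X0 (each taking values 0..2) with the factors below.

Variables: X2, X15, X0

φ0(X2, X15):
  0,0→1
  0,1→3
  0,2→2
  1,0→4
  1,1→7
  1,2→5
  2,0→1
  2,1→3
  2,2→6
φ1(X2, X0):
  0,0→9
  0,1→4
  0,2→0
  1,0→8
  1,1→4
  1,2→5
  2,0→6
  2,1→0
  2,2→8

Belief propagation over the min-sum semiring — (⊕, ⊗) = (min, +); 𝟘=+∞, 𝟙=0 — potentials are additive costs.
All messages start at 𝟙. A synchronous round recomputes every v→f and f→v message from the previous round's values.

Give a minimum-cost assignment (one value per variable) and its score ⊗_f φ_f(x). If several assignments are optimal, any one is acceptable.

init: all messages = 𝟙 over 3 values
r1 m[φ0→X2] = [1, 4, 1]
r1 m[φ0→X15] = [1, 3, 2]
r1 m[φ1→X2] = [0, 4, 0]
r1 m[φ1→X0] = [6, 0, 0]
r1 m[X2→φ0] = [0, 0, 0]
r1 m[X2→φ1] = [0, 0, 0]
r1 m[X15→φ0] = [0, 0, 0]
r1 m[X0→φ1] = [0, 0, 0]
r2 m[φ0→X2] = [1, 4, 1]
r2 m[φ0→X15] = [1, 3, 2]
r2 m[φ1→X2] = [0, 4, 0]
r2 m[φ1→X0] = [6, 0, 0]
r2 m[X2→φ0] = [0, 4, 0]
r2 m[X2→φ1] = [1, 4, 1]
r2 m[X15→φ0] = [0, 0, 0]
r2 m[X0→φ1] = [0, 0, 0]
r3 m[φ0→X2] = [1, 4, 1]
r3 m[φ0→X15] = [1, 3, 2]
r3 m[φ1→X2] = [0, 4, 0]
r3 m[φ1→X0] = [7, 1, 1]
r3 m[X2→φ0] = [0, 4, 0]
r3 m[X2→φ1] = [1, 4, 1]
r3 m[X15→φ0] = [0, 0, 0]
r3 m[X0→φ1] = [0, 0, 0]
r4 m[φ0→X2] = [1, 4, 1]
r4 m[φ0→X15] = [1, 3, 2]
r4 m[φ1→X2] = [0, 4, 0]
r4 m[φ1→X0] = [7, 1, 1]
r4 m[X2→φ0] = [0, 4, 0]
r4 m[X2→φ1] = [1, 4, 1]
r4 m[X15→φ0] = [0, 0, 0]
r4 m[X0→φ1] = [0, 0, 0]
fixed point reached at round 4
traceback from X2: (X2=0, X15=0, X0=2), score=1

assignment: (X2=0, X15=0, X0=2); score = 1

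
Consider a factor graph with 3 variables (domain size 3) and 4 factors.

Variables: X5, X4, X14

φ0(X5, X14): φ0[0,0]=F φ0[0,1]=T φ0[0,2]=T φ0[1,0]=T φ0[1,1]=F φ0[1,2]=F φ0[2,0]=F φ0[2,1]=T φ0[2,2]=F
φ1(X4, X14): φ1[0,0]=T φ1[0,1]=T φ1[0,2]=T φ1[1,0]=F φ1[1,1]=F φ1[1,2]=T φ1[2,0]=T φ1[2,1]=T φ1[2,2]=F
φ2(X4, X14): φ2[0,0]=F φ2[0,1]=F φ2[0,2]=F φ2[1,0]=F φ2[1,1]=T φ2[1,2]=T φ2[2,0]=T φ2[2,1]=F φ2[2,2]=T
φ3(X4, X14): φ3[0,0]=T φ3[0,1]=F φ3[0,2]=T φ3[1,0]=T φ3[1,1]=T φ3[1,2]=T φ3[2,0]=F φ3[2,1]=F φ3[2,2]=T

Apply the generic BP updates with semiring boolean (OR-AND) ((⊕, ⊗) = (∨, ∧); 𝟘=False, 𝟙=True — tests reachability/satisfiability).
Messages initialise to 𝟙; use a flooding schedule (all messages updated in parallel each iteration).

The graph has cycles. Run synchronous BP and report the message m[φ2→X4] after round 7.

message @ round 7 = [F, T, T]

init: all messages = 𝟙 over 3 values
r1 m[φ0→X5] = [T, T, T]
r1 m[φ0→X14] = [T, T, T]
r1 m[φ1→X4] = [T, T, T]
r1 m[φ1→X14] = [T, T, T]
r1 m[φ2→X4] = [F, T, T]
r1 m[φ2→X14] = [T, T, T]
r1 m[φ3→X4] = [T, T, T]
r1 m[φ3→X14] = [T, T, T]
r1 m[X5→φ0] = [T, T, T]
r1 m[X4→φ1] = [T, T, T]
r1 m[X4→φ2] = [T, T, T]
r1 m[X4→φ3] = [T, T, T]
r1 m[X14→φ0] = [T, T, T]
r1 m[X14→φ1] = [T, T, T]
r1 m[X14→φ2] = [T, T, T]
r1 m[X14→φ3] = [T, T, T]
r2 m[φ0→X5] = [T, T, T]
r2 m[φ0→X14] = [T, T, T]
r2 m[φ1→X4] = [T, T, T]
r2 m[φ1→X14] = [T, T, T]
r2 m[φ2→X4] = [F, T, T]
r2 m[φ2→X14] = [T, T, T]
r2 m[φ3→X4] = [T, T, T]
r2 m[φ3→X14] = [T, T, T]
r2 m[X5→φ0] = [T, T, T]
r2 m[X4→φ1] = [F, T, T]
r2 m[X4→φ2] = [T, T, T]
r2 m[X4→φ3] = [F, T, T]
r2 m[X14→φ0] = [T, T, T]
r2 m[X14→φ1] = [T, T, T]
r2 m[X14→φ2] = [T, T, T]
r2 m[X14→φ3] = [T, T, T]
r3 m[φ0→X5] = [T, T, T]
r3 m[φ0→X14] = [T, T, T]
r3 m[φ1→X4] = [T, T, T]
r3 m[φ1→X14] = [T, T, T]
r3 m[φ2→X4] = [F, T, T]
r3 m[φ2→X14] = [T, T, T]
r3 m[φ3→X4] = [T, T, T]
r3 m[φ3→X14] = [T, T, T]
r3 m[X5→φ0] = [T, T, T]
r3 m[X4→φ1] = [F, T, T]
r3 m[X4→φ2] = [T, T, T]
r3 m[X4→φ3] = [F, T, T]
r3 m[X14→φ0] = [T, T, T]
r3 m[X14→φ1] = [T, T, T]
r3 m[X14→φ2] = [T, T, T]
r3 m[X14→φ3] = [T, T, T]
r4 m[φ0→X5] = [T, T, T]
r4 m[φ0→X14] = [T, T, T]
r4 m[φ1→X4] = [T, T, T]
r4 m[φ1→X14] = [T, T, T]
r4 m[φ2→X4] = [F, T, T]
r4 m[φ2→X14] = [T, T, T]
r4 m[φ3→X4] = [T, T, T]
r4 m[φ3→X14] = [T, T, T]
r4 m[X5→φ0] = [T, T, T]
r4 m[X4→φ1] = [F, T, T]
r4 m[X4→φ2] = [T, T, T]
r4 m[X4→φ3] = [F, T, T]
r4 m[X14→φ0] = [T, T, T]
r4 m[X14→φ1] = [T, T, T]
r4 m[X14→φ2] = [T, T, T]
r4 m[X14→φ3] = [T, T, T]
r5 m[φ0→X5] = [T, T, T]
r5 m[φ0→X14] = [T, T, T]
r5 m[φ1→X4] = [T, T, T]
r5 m[φ1→X14] = [T, T, T]
r5 m[φ2→X4] = [F, T, T]
r5 m[φ2→X14] = [T, T, T]
r5 m[φ3→X4] = [T, T, T]
r5 m[φ3→X14] = [T, T, T]
r5 m[X5→φ0] = [T, T, T]
r5 m[X4→φ1] = [F, T, T]
r5 m[X4→φ2] = [T, T, T]
r5 m[X4→φ3] = [F, T, T]
r5 m[X14→φ0] = [T, T, T]
r5 m[X14→φ1] = [T, T, T]
r5 m[X14→φ2] = [T, T, T]
r5 m[X14→φ3] = [T, T, T]
r6 m[φ0→X5] = [T, T, T]
r6 m[φ0→X14] = [T, T, T]
r6 m[φ1→X4] = [T, T, T]
r6 m[φ1→X14] = [T, T, T]
r6 m[φ2→X4] = [F, T, T]
r6 m[φ2→X14] = [T, T, T]
r6 m[φ3→X4] = [T, T, T]
r6 m[φ3→X14] = [T, T, T]
r6 m[X5→φ0] = [T, T, T]
r6 m[X4→φ1] = [F, T, T]
r6 m[X4→φ2] = [T, T, T]
r6 m[X4→φ3] = [F, T, T]
r6 m[X14→φ0] = [T, T, T]
r6 m[X14→φ1] = [T, T, T]
r6 m[X14→φ2] = [T, T, T]
r6 m[X14→φ3] = [T, T, T]
r7 m[φ0→X5] = [T, T, T]
r7 m[φ0→X14] = [T, T, T]
r7 m[φ1→X4] = [T, T, T]
r7 m[φ1→X14] = [T, T, T]
r7 m[φ2→X4] = [F, T, T]
r7 m[φ2→X14] = [T, T, T]
r7 m[φ3→X4] = [T, T, T]
r7 m[φ3→X14] = [T, T, T]
r7 m[X5→φ0] = [T, T, T]
r7 m[X4→φ1] = [F, T, T]
r7 m[X4→φ2] = [T, T, T]
r7 m[X4→φ3] = [F, T, T]
r7 m[X14→φ0] = [T, T, T]
r7 m[X14→φ1] = [T, T, T]
r7 m[X14→φ2] = [T, T, T]
r7 m[X14→φ3] = [T, T, T]
fixed point reached at round 3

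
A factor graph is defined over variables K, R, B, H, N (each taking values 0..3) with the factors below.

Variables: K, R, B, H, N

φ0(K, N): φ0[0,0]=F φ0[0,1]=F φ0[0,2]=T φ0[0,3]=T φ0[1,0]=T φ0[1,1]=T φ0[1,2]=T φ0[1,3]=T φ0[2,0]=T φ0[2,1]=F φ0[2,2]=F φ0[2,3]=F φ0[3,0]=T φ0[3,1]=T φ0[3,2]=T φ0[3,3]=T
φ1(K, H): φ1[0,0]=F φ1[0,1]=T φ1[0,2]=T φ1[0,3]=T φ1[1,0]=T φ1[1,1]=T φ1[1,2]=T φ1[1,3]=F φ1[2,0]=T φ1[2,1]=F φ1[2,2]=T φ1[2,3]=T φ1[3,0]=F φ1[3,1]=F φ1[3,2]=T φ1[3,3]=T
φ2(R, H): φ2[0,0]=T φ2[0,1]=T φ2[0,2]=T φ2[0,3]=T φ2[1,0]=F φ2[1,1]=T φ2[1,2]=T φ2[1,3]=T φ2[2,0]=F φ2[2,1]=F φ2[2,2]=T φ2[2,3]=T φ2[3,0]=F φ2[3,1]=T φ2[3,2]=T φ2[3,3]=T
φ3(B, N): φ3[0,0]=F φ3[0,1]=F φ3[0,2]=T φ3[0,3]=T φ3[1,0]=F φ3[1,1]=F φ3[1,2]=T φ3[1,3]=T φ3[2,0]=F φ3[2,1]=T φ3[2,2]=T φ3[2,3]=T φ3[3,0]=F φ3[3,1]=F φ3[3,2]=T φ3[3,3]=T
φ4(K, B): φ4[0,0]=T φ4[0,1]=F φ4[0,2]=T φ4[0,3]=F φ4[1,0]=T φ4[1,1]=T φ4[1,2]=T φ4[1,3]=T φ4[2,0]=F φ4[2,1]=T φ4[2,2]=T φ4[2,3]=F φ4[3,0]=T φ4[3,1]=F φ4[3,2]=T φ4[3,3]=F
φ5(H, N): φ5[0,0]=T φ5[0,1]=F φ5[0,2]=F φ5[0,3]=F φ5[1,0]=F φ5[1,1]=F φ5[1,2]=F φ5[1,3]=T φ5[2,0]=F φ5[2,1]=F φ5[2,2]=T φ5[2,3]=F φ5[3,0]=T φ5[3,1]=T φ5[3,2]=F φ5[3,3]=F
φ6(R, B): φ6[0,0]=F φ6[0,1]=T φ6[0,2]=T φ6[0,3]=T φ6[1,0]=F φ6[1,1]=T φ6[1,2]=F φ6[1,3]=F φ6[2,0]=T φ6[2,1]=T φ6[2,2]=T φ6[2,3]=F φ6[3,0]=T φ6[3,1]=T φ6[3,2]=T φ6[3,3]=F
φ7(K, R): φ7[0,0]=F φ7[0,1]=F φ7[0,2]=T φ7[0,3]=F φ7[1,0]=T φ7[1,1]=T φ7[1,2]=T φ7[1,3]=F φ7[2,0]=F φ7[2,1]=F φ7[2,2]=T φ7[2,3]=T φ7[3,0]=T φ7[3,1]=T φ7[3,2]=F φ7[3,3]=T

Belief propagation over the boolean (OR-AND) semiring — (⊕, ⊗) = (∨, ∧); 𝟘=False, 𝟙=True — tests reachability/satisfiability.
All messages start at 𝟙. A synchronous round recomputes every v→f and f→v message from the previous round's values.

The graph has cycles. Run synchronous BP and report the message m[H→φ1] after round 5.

init: all messages = 𝟙 over 4 values
r1 m[φ0→K] = [T, T, T, T]
r1 m[φ0→N] = [T, T, T, T]
r1 m[φ1→K] = [T, T, T, T]
r1 m[φ1→H] = [T, T, T, T]
r1 m[φ2→R] = [T, T, T, T]
r1 m[φ2→H] = [T, T, T, T]
r1 m[φ3→B] = [T, T, T, T]
r1 m[φ3→N] = [F, T, T, T]
r1 m[φ4→K] = [T, T, T, T]
r1 m[φ4→B] = [T, T, T, T]
r1 m[φ5→H] = [T, T, T, T]
r1 m[φ5→N] = [T, T, T, T]
r1 m[φ6→R] = [T, T, T, T]
r1 m[φ6→B] = [T, T, T, T]
r1 m[φ7→K] = [T, T, T, T]
r1 m[φ7→R] = [T, T, T, T]
r1 m[K→φ0] = [T, T, T, T]
r1 m[K→φ1] = [T, T, T, T]
r1 m[K→φ4] = [T, T, T, T]
r1 m[K→φ7] = [T, T, T, T]
r1 m[R→φ2] = [T, T, T, T]
r1 m[R→φ6] = [T, T, T, T]
r1 m[R→φ7] = [T, T, T, T]
r1 m[B→φ3] = [T, T, T, T]
r1 m[B→φ4] = [T, T, T, T]
r1 m[B→φ6] = [T, T, T, T]
r1 m[H→φ1] = [T, T, T, T]
r1 m[H→φ2] = [T, T, T, T]
r1 m[H→φ5] = [T, T, T, T]
r1 m[N→φ0] = [T, T, T, T]
r1 m[N→φ3] = [T, T, T, T]
r1 m[N→φ5] = [T, T, T, T]
r2 m[φ0→K] = [T, T, T, T]
r2 m[φ0→N] = [T, T, T, T]
r2 m[φ1→K] = [T, T, T, T]
r2 m[φ1→H] = [T, T, T, T]
r2 m[φ2→R] = [T, T, T, T]
r2 m[φ2→H] = [T, T, T, T]
r2 m[φ3→B] = [T, T, T, T]
r2 m[φ3→N] = [F, T, T, T]
r2 m[φ4→K] = [T, T, T, T]
r2 m[φ4→B] = [T, T, T, T]
r2 m[φ5→H] = [T, T, T, T]
r2 m[φ5→N] = [T, T, T, T]
r2 m[φ6→R] = [T, T, T, T]
r2 m[φ6→B] = [T, T, T, T]
r2 m[φ7→K] = [T, T, T, T]
r2 m[φ7→R] = [T, T, T, T]
r2 m[K→φ0] = [T, T, T, T]
r2 m[K→φ1] = [T, T, T, T]
r2 m[K→φ4] = [T, T, T, T]
r2 m[K→φ7] = [T, T, T, T]
r2 m[R→φ2] = [T, T, T, T]
r2 m[R→φ6] = [T, T, T, T]
r2 m[R→φ7] = [T, T, T, T]
r2 m[B→φ3] = [T, T, T, T]
r2 m[B→φ4] = [T, T, T, T]
r2 m[B→φ6] = [T, T, T, T]
r2 m[H→φ1] = [T, T, T, T]
r2 m[H→φ2] = [T, T, T, T]
r2 m[H→φ5] = [T, T, T, T]
r2 m[N→φ0] = [F, T, T, T]
r2 m[N→φ3] = [T, T, T, T]
r2 m[N→φ5] = [F, T, T, T]
r3 m[φ0→K] = [T, T, F, T]
r3 m[φ0→N] = [T, T, T, T]
r3 m[φ1→K] = [T, T, T, T]
r3 m[φ1→H] = [T, T, T, T]
r3 m[φ2→R] = [T, T, T, T]
r3 m[φ2→H] = [T, T, T, T]
r3 m[φ3→B] = [T, T, T, T]
r3 m[φ3→N] = [F, T, T, T]
r3 m[φ4→K] = [T, T, T, T]
r3 m[φ4→B] = [T, T, T, T]
r3 m[φ5→H] = [F, T, T, T]
r3 m[φ5→N] = [T, T, T, T]
r3 m[φ6→R] = [T, T, T, T]
r3 m[φ6→B] = [T, T, T, T]
r3 m[φ7→K] = [T, T, T, T]
r3 m[φ7→R] = [T, T, T, T]
r3 m[K→φ0] = [T, T, T, T]
r3 m[K→φ1] = [T, T, T, T]
r3 m[K→φ4] = [T, T, T, T]
r3 m[K→φ7] = [T, T, T, T]
r3 m[R→φ2] = [T, T, T, T]
r3 m[R→φ6] = [T, T, T, T]
r3 m[R→φ7] = [T, T, T, T]
r3 m[B→φ3] = [T, T, T, T]
r3 m[B→φ4] = [T, T, T, T]
r3 m[B→φ6] = [T, T, T, T]
r3 m[H→φ1] = [T, T, T, T]
r3 m[H→φ2] = [T, T, T, T]
r3 m[H→φ5] = [T, T, T, T]
r3 m[N→φ0] = [F, T, T, T]
r3 m[N→φ3] = [T, T, T, T]
r3 m[N→φ5] = [F, T, T, T]
r4 m[φ0→K] = [T, T, F, T]
r4 m[φ0→N] = [T, T, T, T]
r4 m[φ1→K] = [T, T, T, T]
r4 m[φ1→H] = [T, T, T, T]
r4 m[φ2→R] = [T, T, T, T]
r4 m[φ2→H] = [T, T, T, T]
r4 m[φ3→B] = [T, T, T, T]
r4 m[φ3→N] = [F, T, T, T]
r4 m[φ4→K] = [T, T, T, T]
r4 m[φ4→B] = [T, T, T, T]
r4 m[φ5→H] = [F, T, T, T]
r4 m[φ5→N] = [T, T, T, T]
r4 m[φ6→R] = [T, T, T, T]
r4 m[φ6→B] = [T, T, T, T]
r4 m[φ7→K] = [T, T, T, T]
r4 m[φ7→R] = [T, T, T, T]
r4 m[K→φ0] = [T, T, T, T]
r4 m[K→φ1] = [T, T, F, T]
r4 m[K→φ4] = [T, T, F, T]
r4 m[K→φ7] = [T, T, F, T]
r4 m[R→φ2] = [T, T, T, T]
r4 m[R→φ6] = [T, T, T, T]
r4 m[R→φ7] = [T, T, T, T]
r4 m[B→φ3] = [T, T, T, T]
r4 m[B→φ4] = [T, T, T, T]
r4 m[B→φ6] = [T, T, T, T]
r4 m[H→φ1] = [F, T, T, T]
r4 m[H→φ2] = [F, T, T, T]
r4 m[H→φ5] = [T, T, T, T]
r4 m[N→φ0] = [F, T, T, T]
r4 m[N→φ3] = [T, T, T, T]
r4 m[N→φ5] = [F, T, T, T]
r5 m[φ0→K] = [T, T, F, T]
r5 m[φ0→N] = [T, T, T, T]
r5 m[φ1→K] = [T, T, T, T]
r5 m[φ1→H] = [T, T, T, T]
r5 m[φ2→R] = [T, T, T, T]
r5 m[φ2→H] = [T, T, T, T]
r5 m[φ3→B] = [T, T, T, T]
r5 m[φ3→N] = [F, T, T, T]
r5 m[φ4→K] = [T, T, T, T]
r5 m[φ4→B] = [T, T, T, T]
r5 m[φ5→H] = [F, T, T, T]
r5 m[φ5→N] = [T, T, T, T]
r5 m[φ6→R] = [T, T, T, T]
r5 m[φ6→B] = [T, T, T, T]
r5 m[φ7→K] = [T, T, T, T]
r5 m[φ7→R] = [T, T, T, T]
r5 m[K→φ0] = [T, T, T, T]
r5 m[K→φ1] = [T, T, F, T]
r5 m[K→φ4] = [T, T, F, T]
r5 m[K→φ7] = [T, T, F, T]
r5 m[R→φ2] = [T, T, T, T]
r5 m[R→φ6] = [T, T, T, T]
r5 m[R→φ7] = [T, T, T, T]
r5 m[B→φ3] = [T, T, T, T]
r5 m[B→φ4] = [T, T, T, T]
r5 m[B→φ6] = [T, T, T, T]
r5 m[H→φ1] = [F, T, T, T]
r5 m[H→φ2] = [F, T, T, T]
r5 m[H→φ5] = [T, T, T, T]
r5 m[N→φ0] = [F, T, T, T]
r5 m[N→φ3] = [T, T, T, T]
r5 m[N→φ5] = [F, T, T, T]
fixed point reached at round 5

message @ round 5 = [F, T, T, T]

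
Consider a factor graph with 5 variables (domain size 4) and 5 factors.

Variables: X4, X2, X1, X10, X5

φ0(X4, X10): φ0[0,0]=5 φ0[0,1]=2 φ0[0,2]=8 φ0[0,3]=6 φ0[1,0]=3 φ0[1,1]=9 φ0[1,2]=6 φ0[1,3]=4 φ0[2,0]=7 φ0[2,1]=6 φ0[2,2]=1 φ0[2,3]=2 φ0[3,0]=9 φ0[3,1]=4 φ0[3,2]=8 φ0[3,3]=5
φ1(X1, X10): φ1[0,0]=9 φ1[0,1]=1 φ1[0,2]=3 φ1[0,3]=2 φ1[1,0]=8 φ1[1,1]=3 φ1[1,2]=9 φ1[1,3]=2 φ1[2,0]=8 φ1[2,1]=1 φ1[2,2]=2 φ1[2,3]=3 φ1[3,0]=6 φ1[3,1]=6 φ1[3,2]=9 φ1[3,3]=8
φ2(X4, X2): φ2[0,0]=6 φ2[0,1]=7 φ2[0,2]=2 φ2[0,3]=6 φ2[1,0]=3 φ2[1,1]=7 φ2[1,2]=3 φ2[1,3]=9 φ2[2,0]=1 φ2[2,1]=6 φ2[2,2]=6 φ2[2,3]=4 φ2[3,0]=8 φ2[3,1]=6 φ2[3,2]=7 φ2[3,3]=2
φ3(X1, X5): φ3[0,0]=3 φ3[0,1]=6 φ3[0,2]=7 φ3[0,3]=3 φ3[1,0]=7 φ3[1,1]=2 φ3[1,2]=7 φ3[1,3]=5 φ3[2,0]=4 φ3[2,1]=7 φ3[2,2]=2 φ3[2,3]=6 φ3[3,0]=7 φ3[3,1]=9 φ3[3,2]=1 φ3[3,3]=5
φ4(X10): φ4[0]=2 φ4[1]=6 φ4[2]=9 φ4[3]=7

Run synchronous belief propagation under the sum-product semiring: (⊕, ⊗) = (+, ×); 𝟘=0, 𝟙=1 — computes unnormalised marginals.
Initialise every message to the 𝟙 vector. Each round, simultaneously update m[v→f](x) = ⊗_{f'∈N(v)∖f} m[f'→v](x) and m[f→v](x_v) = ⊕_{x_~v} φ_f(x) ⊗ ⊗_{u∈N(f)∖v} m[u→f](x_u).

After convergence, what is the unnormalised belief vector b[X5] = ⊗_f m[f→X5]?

b[X5] = [1206733, 1236660, 777993, 973279]

init: all messages = 𝟙 over 4 values
r1 m[φ0→X4] = [21, 22, 16, 26]
r1 m[φ0→X10] = [24, 21, 23, 17]
r1 m[φ1→X1] = [15, 22, 14, 29]
r1 m[φ1→X10] = [31, 11, 23, 15]
r1 m[φ2→X4] = [21, 22, 17, 23]
r1 m[φ2→X2] = [18, 26, 18, 21]
r1 m[φ3→X1] = [19, 21, 19, 22]
r1 m[φ3→X5] = [21, 24, 17, 19]
r1 m[φ4→X10] = [2, 6, 9, 7]
r1 m[X4→φ0] = [1, 1, 1, 1]
r1 m[X4→φ2] = [1, 1, 1, 1]
r1 m[X2→φ2] = [1, 1, 1, 1]
r1 m[X1→φ1] = [1, 1, 1, 1]
r1 m[X1→φ3] = [1, 1, 1, 1]
r1 m[X10→φ0] = [1, 1, 1, 1]
r1 m[X10→φ1] = [1, 1, 1, 1]
r1 m[X10→φ4] = [1, 1, 1, 1]
r1 m[X5→φ3] = [1, 1, 1, 1]
r2 m[φ0→X4] = [21, 22, 16, 26]
r2 m[φ0→X10] = [24, 21, 23, 17]
r2 m[φ1→X1] = [15, 22, 14, 29]
r2 m[φ1→X10] = [31, 11, 23, 15]
r2 m[φ2→X4] = [21, 22, 17, 23]
r2 m[φ2→X2] = [18, 26, 18, 21]
r2 m[φ3→X1] = [19, 21, 19, 22]
r2 m[φ3→X5] = [21, 24, 17, 19]
r2 m[φ4→X10] = [2, 6, 9, 7]
r2 m[X4→φ0] = [21, 22, 17, 23]
r2 m[X4→φ2] = [21, 22, 16, 26]
r2 m[X2→φ2] = [1, 1, 1, 1]
r2 m[X1→φ1] = [19, 21, 19, 22]
r2 m[X1→φ3] = [15, 22, 14, 29]
r2 m[X10→φ0] = [62, 66, 207, 105]
r2 m[X10→φ1] = [48, 126, 207, 119]
r2 m[X10→φ4] = [744, 231, 529, 255]
r2 m[X5→φ3] = [1, 1, 1, 1]
r3 m[φ0→X4] = [2728, 2442, 1247, 3003]
r3 m[φ0→X10] = [497, 434, 501, 363]
r3 m[φ1→X1] = [1417, 2863, 1281, 3859]
r3 m[φ1→X10] = [623, 233, 482, 313]
r3 m[φ2→X4] = [21, 22, 17, 23]
r3 m[φ2→X2] = [416, 553, 386, 440]
r3 m[φ3→X1] = [19, 21, 19, 22]
r3 m[φ3→X5] = [458, 493, 316, 384]
r3 m[φ4→X10] = [2, 6, 9, 7]
r3 m[X4→φ0] = [21, 22, 17, 23]
r3 m[X4→φ2] = [21, 22, 16, 26]
r3 m[X2→φ2] = [1, 1, 1, 1]
r3 m[X1→φ1] = [19, 21, 19, 22]
r3 m[X1→φ3] = [15, 22, 14, 29]
r3 m[X10→φ0] = [62, 66, 207, 105]
r3 m[X10→φ1] = [48, 126, 207, 119]
r3 m[X10→φ4] = [744, 231, 529, 255]
r3 m[X5→φ3] = [1, 1, 1, 1]
r4 m[φ0→X4] = [2728, 2442, 1247, 3003]
r4 m[φ0→X10] = [497, 434, 501, 363]
r4 m[φ1→X1] = [1417, 2863, 1281, 3859]
r4 m[φ1→X10] = [623, 233, 482, 313]
r4 m[φ2→X4] = [21, 22, 17, 23]
r4 m[φ2→X2] = [416, 553, 386, 440]
r4 m[φ3→X1] = [19, 21, 19, 22]
r4 m[φ3→X5] = [458, 493, 316, 384]
r4 m[φ4→X10] = [2, 6, 9, 7]
r4 m[X4→φ0] = [21, 22, 17, 23]
r4 m[X4→φ2] = [2728, 2442, 1247, 3003]
r4 m[X2→φ2] = [1, 1, 1, 1]
r4 m[X1→φ1] = [19, 21, 19, 22]
r4 m[X1→φ3] = [1417, 2863, 1281, 3859]
r4 m[X10→φ0] = [1246, 1398, 4338, 2191]
r4 m[X10→φ1] = [994, 2604, 4509, 2541]
r4 m[X10→φ4] = [309631, 101122, 241482, 113619]
r4 m[X5→φ3] = [1, 1, 1, 1]
r5 m[φ0→X4] = [56876, 51112, 25830, 62465]
r5 m[φ0→X10] = [497, 434, 501, 363]
r5 m[φ1→X1] = [30159, 61427, 27197, 82497]
r5 m[φ1→X10] = [623, 233, 482, 313]
r5 m[φ2→X4] = [21, 22, 17, 23]
r5 m[φ2→X2] = [48965, 61690, 41285, 49340]
r5 m[φ3→X1] = [19, 21, 19, 22]
r5 m[φ3→X5] = [56429, 57926, 36381, 45547]
r5 m[φ4→X10] = [2, 6, 9, 7]
r5 m[X4→φ0] = [21, 22, 17, 23]
r5 m[X4→φ2] = [2728, 2442, 1247, 3003]
r5 m[X2→φ2] = [1, 1, 1, 1]
r5 m[X1→φ1] = [19, 21, 19, 22]
r5 m[X1→φ3] = [1417, 2863, 1281, 3859]
r5 m[X10→φ0] = [1246, 1398, 4338, 2191]
r5 m[X10→φ1] = [994, 2604, 4509, 2541]
r5 m[X10→φ4] = [309631, 101122, 241482, 113619]
r5 m[X5→φ3] = [1, 1, 1, 1]
r6 m[φ0→X4] = [56876, 51112, 25830, 62465]
r6 m[φ0→X10] = [497, 434, 501, 363]
r6 m[φ1→X1] = [30159, 61427, 27197, 82497]
r6 m[φ1→X10] = [623, 233, 482, 313]
r6 m[φ2→X4] = [21, 22, 17, 23]
r6 m[φ2→X2] = [48965, 61690, 41285, 49340]
r6 m[φ3→X1] = [19, 21, 19, 22]
r6 m[φ3→X5] = [56429, 57926, 36381, 45547]
r6 m[φ4→X10] = [2, 6, 9, 7]
r6 m[X4→φ0] = [21, 22, 17, 23]
r6 m[X4→φ2] = [56876, 51112, 25830, 62465]
r6 m[X2→φ2] = [1, 1, 1, 1]
r6 m[X1→φ1] = [19, 21, 19, 22]
r6 m[X1→φ3] = [30159, 61427, 27197, 82497]
r6 m[X10→φ0] = [1246, 1398, 4338, 2191]
r6 m[X10→φ1] = [994, 2604, 4509, 2541]
r6 m[X10→φ4] = [309631, 101122, 241482, 113619]
r6 m[X5→φ3] = [1, 1, 1, 1]
r7 m[φ0→X4] = [56876, 51112, 25830, 62465]
r7 m[φ0→X10] = [497, 434, 501, 363]
r7 m[φ1→X1] = [30159, 61427, 27197, 82497]
r7 m[φ1→X10] = [623, 233, 482, 313]
r7 m[φ2→X4] = [21, 22, 17, 23]
r7 m[φ2→X2] = [1020142, 1285686, 859323, 1029514]
r7 m[φ3→X1] = [19, 21, 19, 22]
r7 m[φ3→X5] = [1206733, 1236660, 777993, 973279]
r7 m[φ4→X10] = [2, 6, 9, 7]
r7 m[X4→φ0] = [21, 22, 17, 23]
r7 m[X4→φ2] = [56876, 51112, 25830, 62465]
r7 m[X2→φ2] = [1, 1, 1, 1]
r7 m[X1→φ1] = [19, 21, 19, 22]
r7 m[X1→φ3] = [30159, 61427, 27197, 82497]
r7 m[X10→φ0] = [1246, 1398, 4338, 2191]
r7 m[X10→φ1] = [994, 2604, 4509, 2541]
r7 m[X10→φ4] = [309631, 101122, 241482, 113619]
r7 m[X5→φ3] = [1, 1, 1, 1]
r8 m[φ0→X4] = [56876, 51112, 25830, 62465]
r8 m[φ0→X10] = [497, 434, 501, 363]
r8 m[φ1→X1] = [30159, 61427, 27197, 82497]
r8 m[φ1→X10] = [623, 233, 482, 313]
r8 m[φ2→X4] = [21, 22, 17, 23]
r8 m[φ2→X2] = [1020142, 1285686, 859323, 1029514]
r8 m[φ3→X1] = [19, 21, 19, 22]
r8 m[φ3→X5] = [1206733, 1236660, 777993, 973279]
r8 m[φ4→X10] = [2, 6, 9, 7]
r8 m[X4→φ0] = [21, 22, 17, 23]
r8 m[X4→φ2] = [56876, 51112, 25830, 62465]
r8 m[X2→φ2] = [1, 1, 1, 1]
r8 m[X1→φ1] = [19, 21, 19, 22]
r8 m[X1→φ3] = [30159, 61427, 27197, 82497]
r8 m[X10→φ0] = [1246, 1398, 4338, 2191]
r8 m[X10→φ1] = [994, 2604, 4509, 2541]
r8 m[X10→φ4] = [309631, 101122, 241482, 113619]
r8 m[X5→φ3] = [1, 1, 1, 1]
fixed point reached at round 8
b[X5] = ⊗ incoming = [1206733, 1236660, 777993, 973279]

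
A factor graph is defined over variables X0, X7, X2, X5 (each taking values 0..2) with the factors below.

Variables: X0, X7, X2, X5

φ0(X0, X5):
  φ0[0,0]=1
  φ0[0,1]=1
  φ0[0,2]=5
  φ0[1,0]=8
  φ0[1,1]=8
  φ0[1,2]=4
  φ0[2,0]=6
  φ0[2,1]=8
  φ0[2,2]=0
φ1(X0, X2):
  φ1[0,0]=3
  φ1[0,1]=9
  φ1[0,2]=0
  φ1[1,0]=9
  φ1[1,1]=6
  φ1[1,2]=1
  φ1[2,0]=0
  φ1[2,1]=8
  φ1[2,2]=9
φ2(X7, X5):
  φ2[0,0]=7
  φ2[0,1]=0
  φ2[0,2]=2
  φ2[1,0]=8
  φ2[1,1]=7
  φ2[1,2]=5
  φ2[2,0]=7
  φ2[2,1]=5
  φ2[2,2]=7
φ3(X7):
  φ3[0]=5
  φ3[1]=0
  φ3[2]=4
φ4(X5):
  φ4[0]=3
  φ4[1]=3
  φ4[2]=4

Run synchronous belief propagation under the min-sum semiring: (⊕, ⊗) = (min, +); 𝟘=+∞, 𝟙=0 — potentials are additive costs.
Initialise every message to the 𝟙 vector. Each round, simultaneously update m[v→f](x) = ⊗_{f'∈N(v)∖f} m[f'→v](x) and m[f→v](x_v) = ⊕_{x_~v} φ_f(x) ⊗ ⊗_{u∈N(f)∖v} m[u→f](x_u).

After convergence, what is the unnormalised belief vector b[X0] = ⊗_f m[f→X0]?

b[X0] = [9, 14, 9]

init: all messages = 𝟙 over 3 values
r1 m[φ0→X0] = [1, 4, 0]
r1 m[φ0→X5] = [1, 1, 0]
r1 m[φ1→X0] = [0, 1, 0]
r1 m[φ1→X2] = [0, 6, 0]
r1 m[φ2→X7] = [0, 5, 5]
r1 m[φ2→X5] = [7, 0, 2]
r1 m[φ3→X7] = [5, 0, 4]
r1 m[φ4→X5] = [3, 3, 4]
r1 m[X0→φ0] = [0, 0, 0]
r1 m[X0→φ1] = [0, 0, 0]
r1 m[X7→φ2] = [0, 0, 0]
r1 m[X7→φ3] = [0, 0, 0]
r1 m[X2→φ1] = [0, 0, 0]
r1 m[X5→φ0] = [0, 0, 0]
r1 m[X5→φ2] = [0, 0, 0]
r1 m[X5→φ4] = [0, 0, 0]
r2 m[φ0→X0] = [1, 4, 0]
r2 m[φ0→X5] = [1, 1, 0]
r2 m[φ1→X0] = [0, 1, 0]
r2 m[φ1→X2] = [0, 6, 0]
r2 m[φ2→X7] = [0, 5, 5]
r2 m[φ2→X5] = [7, 0, 2]
r2 m[φ3→X7] = [5, 0, 4]
r2 m[φ4→X5] = [3, 3, 4]
r2 m[X0→φ0] = [0, 1, 0]
r2 m[X0→φ1] = [1, 4, 0]
r2 m[X7→φ2] = [5, 0, 4]
r2 m[X7→φ3] = [0, 5, 5]
r2 m[X2→φ1] = [0, 0, 0]
r2 m[X5→φ0] = [10, 3, 6]
r2 m[X5→φ2] = [4, 4, 4]
r2 m[X5→φ4] = [8, 1, 2]
r3 m[φ0→X0] = [4, 10, 6]
r3 m[φ0→X5] = [1, 1, 0]
r3 m[φ1→X0] = [0, 1, 0]
r3 m[φ1→X2] = [0, 8, 1]
r3 m[φ2→X7] = [4, 9, 9]
r3 m[φ2→X5] = [8, 5, 5]
r3 m[φ3→X7] = [5, 0, 4]
r3 m[φ4→X5] = [3, 3, 4]
r3 m[X0→φ0] = [0, 1, 0]
r3 m[X0→φ1] = [1, 4, 0]
r3 m[X7→φ2] = [5, 0, 4]
r3 m[X7→φ3] = [0, 5, 5]
r3 m[X2→φ1] = [0, 0, 0]
r3 m[X5→φ0] = [10, 3, 6]
r3 m[X5→φ2] = [4, 4, 4]
r3 m[X5→φ4] = [8, 1, 2]
r4 m[φ0→X0] = [4, 10, 6]
r4 m[φ0→X5] = [1, 1, 0]
r4 m[φ1→X0] = [0, 1, 0]
r4 m[φ1→X2] = [0, 8, 1]
r4 m[φ2→X7] = [4, 9, 9]
r4 m[φ2→X5] = [8, 5, 5]
r4 m[φ3→X7] = [5, 0, 4]
r4 m[φ4→X5] = [3, 3, 4]
r4 m[X0→φ0] = [0, 1, 0]
r4 m[X0→φ1] = [4, 10, 6]
r4 m[X7→φ2] = [5, 0, 4]
r4 m[X7→φ3] = [4, 9, 9]
r4 m[X2→φ1] = [0, 0, 0]
r4 m[X5→φ0] = [11, 8, 9]
r4 m[X5→φ2] = [4, 4, 4]
r4 m[X5→φ4] = [9, 6, 5]
r5 m[φ0→X0] = [9, 13, 9]
r5 m[φ0→X5] = [1, 1, 0]
r5 m[φ1→X0] = [0, 1, 0]
r5 m[φ1→X2] = [6, 13, 4]
r5 m[φ2→X7] = [4, 9, 9]
r5 m[φ2→X5] = [8, 5, 5]
r5 m[φ3→X7] = [5, 0, 4]
r5 m[φ4→X5] = [3, 3, 4]
r5 m[X0→φ0] = [0, 1, 0]
r5 m[X0→φ1] = [4, 10, 6]
r5 m[X7→φ2] = [5, 0, 4]
r5 m[X7→φ3] = [4, 9, 9]
r5 m[X2→φ1] = [0, 0, 0]
r5 m[X5→φ0] = [11, 8, 9]
r5 m[X5→φ2] = [4, 4, 4]
r5 m[X5→φ4] = [9, 6, 5]
r6 m[φ0→X0] = [9, 13, 9]
r6 m[φ0→X5] = [1, 1, 0]
r6 m[φ1→X0] = [0, 1, 0]
r6 m[φ1→X2] = [6, 13, 4]
r6 m[φ2→X7] = [4, 9, 9]
r6 m[φ2→X5] = [8, 5, 5]
r6 m[φ3→X7] = [5, 0, 4]
r6 m[φ4→X5] = [3, 3, 4]
r6 m[X0→φ0] = [0, 1, 0]
r6 m[X0→φ1] = [9, 13, 9]
r6 m[X7→φ2] = [5, 0, 4]
r6 m[X7→φ3] = [4, 9, 9]
r6 m[X2→φ1] = [0, 0, 0]
r6 m[X5→φ0] = [11, 8, 9]
r6 m[X5→φ2] = [4, 4, 4]
r6 m[X5→φ4] = [9, 6, 5]
r7 m[φ0→X0] = [9, 13, 9]
r7 m[φ0→X5] = [1, 1, 0]
r7 m[φ1→X0] = [0, 1, 0]
r7 m[φ1→X2] = [9, 17, 9]
r7 m[φ2→X7] = [4, 9, 9]
r7 m[φ2→X5] = [8, 5, 5]
r7 m[φ3→X7] = [5, 0, 4]
r7 m[φ4→X5] = [3, 3, 4]
r7 m[X0→φ0] = [0, 1, 0]
r7 m[X0→φ1] = [9, 13, 9]
r7 m[X7→φ2] = [5, 0, 4]
r7 m[X7→φ3] = [4, 9, 9]
r7 m[X2→φ1] = [0, 0, 0]
r7 m[X5→φ0] = [11, 8, 9]
r7 m[X5→φ2] = [4, 4, 4]
r7 m[X5→φ4] = [9, 6, 5]
r8 m[φ0→X0] = [9, 13, 9]
r8 m[φ0→X5] = [1, 1, 0]
r8 m[φ1→X0] = [0, 1, 0]
r8 m[φ1→X2] = [9, 17, 9]
r8 m[φ2→X7] = [4, 9, 9]
r8 m[φ2→X5] = [8, 5, 5]
r8 m[φ3→X7] = [5, 0, 4]
r8 m[φ4→X5] = [3, 3, 4]
r8 m[X0→φ0] = [0, 1, 0]
r8 m[X0→φ1] = [9, 13, 9]
r8 m[X7→φ2] = [5, 0, 4]
r8 m[X7→φ3] = [4, 9, 9]
r8 m[X2→φ1] = [0, 0, 0]
r8 m[X5→φ0] = [11, 8, 9]
r8 m[X5→φ2] = [4, 4, 4]
r8 m[X5→φ4] = [9, 6, 5]
fixed point reached at round 8
b[X0] = ⊗ incoming = [9, 14, 9]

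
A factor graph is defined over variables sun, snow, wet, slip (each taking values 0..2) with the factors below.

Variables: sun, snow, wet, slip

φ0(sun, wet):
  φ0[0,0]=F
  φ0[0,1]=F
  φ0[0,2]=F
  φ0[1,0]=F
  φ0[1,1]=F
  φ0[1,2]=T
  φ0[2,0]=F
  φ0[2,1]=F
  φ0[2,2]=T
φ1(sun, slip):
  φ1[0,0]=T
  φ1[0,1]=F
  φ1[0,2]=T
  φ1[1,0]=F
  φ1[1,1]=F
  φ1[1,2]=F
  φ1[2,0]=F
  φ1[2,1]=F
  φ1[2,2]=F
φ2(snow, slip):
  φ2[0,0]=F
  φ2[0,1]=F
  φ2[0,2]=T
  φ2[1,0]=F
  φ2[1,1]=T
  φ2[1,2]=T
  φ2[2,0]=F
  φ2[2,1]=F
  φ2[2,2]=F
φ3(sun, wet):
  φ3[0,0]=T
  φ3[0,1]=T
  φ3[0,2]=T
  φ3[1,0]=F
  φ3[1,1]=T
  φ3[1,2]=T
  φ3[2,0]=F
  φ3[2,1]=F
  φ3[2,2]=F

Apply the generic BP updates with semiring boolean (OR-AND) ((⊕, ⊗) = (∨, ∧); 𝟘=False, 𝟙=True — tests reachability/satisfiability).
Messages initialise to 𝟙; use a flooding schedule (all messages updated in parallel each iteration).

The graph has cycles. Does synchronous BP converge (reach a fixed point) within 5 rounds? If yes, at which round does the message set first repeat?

init: all messages = 𝟙 over 3 values
r1 m[φ0→sun] = [F, T, T]
r1 m[φ0→wet] = [F, F, T]
r1 m[φ1→sun] = [T, F, F]
r1 m[φ1→slip] = [T, F, T]
r1 m[φ2→snow] = [T, T, F]
r1 m[φ2→slip] = [F, T, T]
r1 m[φ3→sun] = [T, T, F]
r1 m[φ3→wet] = [T, T, T]
r1 m[sun→φ0] = [T, T, T]
r1 m[sun→φ1] = [T, T, T]
r1 m[sun→φ3] = [T, T, T]
r1 m[snow→φ2] = [T, T, T]
r1 m[wet→φ0] = [T, T, T]
r1 m[wet→φ3] = [T, T, T]
r1 m[slip→φ1] = [T, T, T]
r1 m[slip→φ2] = [T, T, T]
r2 m[φ0→sun] = [F, T, T]
r2 m[φ0→wet] = [F, F, T]
r2 m[φ1→sun] = [T, F, F]
r2 m[φ1→slip] = [T, F, T]
r2 m[φ2→snow] = [T, T, F]
r2 m[φ2→slip] = [F, T, T]
r2 m[φ3→sun] = [T, T, F]
r2 m[φ3→wet] = [T, T, T]
r2 m[sun→φ0] = [T, F, F]
r2 m[sun→φ1] = [F, T, F]
r2 m[sun→φ3] = [F, F, F]
r2 m[snow→φ2] = [T, T, T]
r2 m[wet→φ0] = [T, T, T]
r2 m[wet→φ3] = [F, F, T]
r2 m[slip→φ1] = [F, T, T]
r2 m[slip→φ2] = [T, F, T]
r3 m[φ0→sun] = [F, T, T]
r3 m[φ0→wet] = [F, F, F]
r3 m[φ1→sun] = [T, F, F]
r3 m[φ1→slip] = [F, F, F]
r3 m[φ2→snow] = [T, T, F]
r3 m[φ2→slip] = [F, T, T]
r3 m[φ3→sun] = [T, T, F]
r3 m[φ3→wet] = [F, F, F]
r3 m[sun→φ0] = [T, F, F]
r3 m[sun→φ1] = [F, T, F]
r3 m[sun→φ3] = [F, F, F]
r3 m[snow→φ2] = [T, T, T]
r3 m[wet→φ0] = [T, T, T]
r3 m[wet→φ3] = [F, F, T]
r3 m[slip→φ1] = [F, T, T]
r3 m[slip→φ2] = [T, F, T]
r4 m[φ0→sun] = [F, T, T]
r4 m[φ0→wet] = [F, F, F]
r4 m[φ1→sun] = [T, F, F]
r4 m[φ1→slip] = [F, F, F]
r4 m[φ2→snow] = [T, T, F]
r4 m[φ2→slip] = [F, T, T]
r4 m[φ3→sun] = [T, T, F]
r4 m[φ3→wet] = [F, F, F]
r4 m[sun→φ0] = [T, F, F]
r4 m[sun→φ1] = [F, T, F]
r4 m[sun→φ3] = [F, F, F]
r4 m[snow→φ2] = [T, T, T]
r4 m[wet→φ0] = [F, F, F]
r4 m[wet→φ3] = [F, F, F]
r4 m[slip→φ1] = [F, T, T]
r4 m[slip→φ2] = [F, F, F]
r5 m[φ0→sun] = [F, F, F]
r5 m[φ0→wet] = [F, F, F]
r5 m[φ1→sun] = [T, F, F]
r5 m[φ1→slip] = [F, F, F]
r5 m[φ2→snow] = [F, F, F]
r5 m[φ2→slip] = [F, T, T]
r5 m[φ3→sun] = [F, F, F]
r5 m[φ3→wet] = [F, F, F]
r5 m[sun→φ0] = [T, F, F]
r5 m[sun→φ1] = [F, T, F]
r5 m[sun→φ3] = [F, F, F]
r5 m[snow→φ2] = [T, T, T]
r5 m[wet→φ0] = [F, F, F]
r5 m[wet→φ3] = [F, F, F]
r5 m[slip→φ1] = [F, T, T]
r5 m[slip→φ2] = [F, F, F]
no fixed point within 5 rounds

NOT CONVERGED within 5 rounds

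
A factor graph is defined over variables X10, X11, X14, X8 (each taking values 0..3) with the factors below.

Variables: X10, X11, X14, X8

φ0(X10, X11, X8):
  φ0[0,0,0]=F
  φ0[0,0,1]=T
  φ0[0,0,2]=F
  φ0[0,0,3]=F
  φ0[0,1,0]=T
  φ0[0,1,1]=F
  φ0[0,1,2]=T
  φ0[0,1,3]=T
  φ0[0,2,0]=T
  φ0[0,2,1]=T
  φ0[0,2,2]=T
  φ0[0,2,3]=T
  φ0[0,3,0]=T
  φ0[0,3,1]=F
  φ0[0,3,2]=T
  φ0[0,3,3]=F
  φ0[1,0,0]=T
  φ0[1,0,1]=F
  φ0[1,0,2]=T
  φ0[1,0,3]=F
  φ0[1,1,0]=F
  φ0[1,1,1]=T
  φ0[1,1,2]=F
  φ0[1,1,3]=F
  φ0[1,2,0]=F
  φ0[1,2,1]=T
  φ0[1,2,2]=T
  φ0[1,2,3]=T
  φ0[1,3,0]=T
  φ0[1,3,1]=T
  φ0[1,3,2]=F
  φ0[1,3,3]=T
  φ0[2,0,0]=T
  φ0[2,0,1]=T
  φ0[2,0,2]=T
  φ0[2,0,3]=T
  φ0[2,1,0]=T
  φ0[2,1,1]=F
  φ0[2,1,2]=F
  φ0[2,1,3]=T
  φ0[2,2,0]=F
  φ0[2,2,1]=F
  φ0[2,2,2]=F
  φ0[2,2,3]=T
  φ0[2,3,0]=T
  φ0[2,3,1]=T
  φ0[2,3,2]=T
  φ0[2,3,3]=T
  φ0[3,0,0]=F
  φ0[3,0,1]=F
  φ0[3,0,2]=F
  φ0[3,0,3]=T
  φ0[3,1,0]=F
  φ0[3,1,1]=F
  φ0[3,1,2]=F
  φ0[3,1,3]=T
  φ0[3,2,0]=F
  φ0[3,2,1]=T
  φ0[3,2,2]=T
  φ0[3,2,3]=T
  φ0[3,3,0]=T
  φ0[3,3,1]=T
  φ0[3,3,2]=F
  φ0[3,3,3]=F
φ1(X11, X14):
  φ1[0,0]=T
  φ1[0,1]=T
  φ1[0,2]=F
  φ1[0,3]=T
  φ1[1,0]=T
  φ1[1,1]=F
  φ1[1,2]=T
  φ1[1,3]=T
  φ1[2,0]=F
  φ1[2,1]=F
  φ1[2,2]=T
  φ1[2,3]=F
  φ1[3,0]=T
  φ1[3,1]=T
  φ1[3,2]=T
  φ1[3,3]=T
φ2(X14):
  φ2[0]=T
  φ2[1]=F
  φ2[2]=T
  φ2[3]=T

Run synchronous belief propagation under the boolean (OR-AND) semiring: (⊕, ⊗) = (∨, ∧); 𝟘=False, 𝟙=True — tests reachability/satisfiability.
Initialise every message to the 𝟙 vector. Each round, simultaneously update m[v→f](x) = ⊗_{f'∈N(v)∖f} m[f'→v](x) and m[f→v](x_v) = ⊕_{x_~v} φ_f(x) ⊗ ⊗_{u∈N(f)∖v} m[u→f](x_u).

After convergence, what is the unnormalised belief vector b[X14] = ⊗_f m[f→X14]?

init: all messages = 𝟙 over 4 values
r1 m[φ0→X10] = [T, T, T, T]
r1 m[φ0→X11] = [T, T, T, T]
r1 m[φ0→X8] = [T, T, T, T]
r1 m[φ1→X11] = [T, T, T, T]
r1 m[φ1→X14] = [T, T, T, T]
r1 m[φ2→X14] = [T, F, T, T]
r1 m[X10→φ0] = [T, T, T, T]
r1 m[X11→φ0] = [T, T, T, T]
r1 m[X11→φ1] = [T, T, T, T]
r1 m[X14→φ1] = [T, T, T, T]
r1 m[X14→φ2] = [T, T, T, T]
r1 m[X8→φ0] = [T, T, T, T]
r2 m[φ0→X10] = [T, T, T, T]
r2 m[φ0→X11] = [T, T, T, T]
r2 m[φ0→X8] = [T, T, T, T]
r2 m[φ1→X11] = [T, T, T, T]
r2 m[φ1→X14] = [T, T, T, T]
r2 m[φ2→X14] = [T, F, T, T]
r2 m[X10→φ0] = [T, T, T, T]
r2 m[X11→φ0] = [T, T, T, T]
r2 m[X11→φ1] = [T, T, T, T]
r2 m[X14→φ1] = [T, F, T, T]
r2 m[X14→φ2] = [T, T, T, T]
r2 m[X8→φ0] = [T, T, T, T]
r3 m[φ0→X10] = [T, T, T, T]
r3 m[φ0→X11] = [T, T, T, T]
r3 m[φ0→X8] = [T, T, T, T]
r3 m[φ1→X11] = [T, T, T, T]
r3 m[φ1→X14] = [T, T, T, T]
r3 m[φ2→X14] = [T, F, T, T]
r3 m[X10→φ0] = [T, T, T, T]
r3 m[X11→φ0] = [T, T, T, T]
r3 m[X11→φ1] = [T, T, T, T]
r3 m[X14→φ1] = [T, F, T, T]
r3 m[X14→φ2] = [T, T, T, T]
r3 m[X8→φ0] = [T, T, T, T]
fixed point reached at round 3
b[X14] = ⊗ incoming = [T, F, T, T]

b[X14] = [T, F, T, T]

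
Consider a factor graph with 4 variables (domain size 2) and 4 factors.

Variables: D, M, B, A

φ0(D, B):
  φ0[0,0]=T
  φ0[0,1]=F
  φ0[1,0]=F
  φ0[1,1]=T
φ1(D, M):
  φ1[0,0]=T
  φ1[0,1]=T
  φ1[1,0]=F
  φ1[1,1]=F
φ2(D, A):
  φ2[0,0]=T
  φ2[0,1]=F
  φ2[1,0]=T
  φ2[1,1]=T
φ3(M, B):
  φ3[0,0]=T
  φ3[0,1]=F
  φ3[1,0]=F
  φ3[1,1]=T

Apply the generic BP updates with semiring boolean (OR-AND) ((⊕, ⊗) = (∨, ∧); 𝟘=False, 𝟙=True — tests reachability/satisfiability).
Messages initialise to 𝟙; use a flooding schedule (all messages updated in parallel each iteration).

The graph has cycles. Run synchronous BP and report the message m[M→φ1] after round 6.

message @ round 6 = [T, F]

init: all messages = 𝟙 over 2 values
r1 m[φ0→D] = [T, T]
r1 m[φ0→B] = [T, T]
r1 m[φ1→D] = [T, F]
r1 m[φ1→M] = [T, T]
r1 m[φ2→D] = [T, T]
r1 m[φ2→A] = [T, T]
r1 m[φ3→M] = [T, T]
r1 m[φ3→B] = [T, T]
r1 m[D→φ0] = [T, T]
r1 m[D→φ1] = [T, T]
r1 m[D→φ2] = [T, T]
r1 m[M→φ1] = [T, T]
r1 m[M→φ3] = [T, T]
r1 m[B→φ0] = [T, T]
r1 m[B→φ3] = [T, T]
r1 m[A→φ2] = [T, T]
r2 m[φ0→D] = [T, T]
r2 m[φ0→B] = [T, T]
r2 m[φ1→D] = [T, F]
r2 m[φ1→M] = [T, T]
r2 m[φ2→D] = [T, T]
r2 m[φ2→A] = [T, T]
r2 m[φ3→M] = [T, T]
r2 m[φ3→B] = [T, T]
r2 m[D→φ0] = [T, F]
r2 m[D→φ1] = [T, T]
r2 m[D→φ2] = [T, F]
r2 m[M→φ1] = [T, T]
r2 m[M→φ3] = [T, T]
r2 m[B→φ0] = [T, T]
r2 m[B→φ3] = [T, T]
r2 m[A→φ2] = [T, T]
r3 m[φ0→D] = [T, T]
r3 m[φ0→B] = [T, F]
r3 m[φ1→D] = [T, F]
r3 m[φ1→M] = [T, T]
r3 m[φ2→D] = [T, T]
r3 m[φ2→A] = [T, F]
r3 m[φ3→M] = [T, T]
r3 m[φ3→B] = [T, T]
r3 m[D→φ0] = [T, F]
r3 m[D→φ1] = [T, T]
r3 m[D→φ2] = [T, F]
r3 m[M→φ1] = [T, T]
r3 m[M→φ3] = [T, T]
r3 m[B→φ0] = [T, T]
r3 m[B→φ3] = [T, T]
r3 m[A→φ2] = [T, T]
r4 m[φ0→D] = [T, T]
r4 m[φ0→B] = [T, F]
r4 m[φ1→D] = [T, F]
r4 m[φ1→M] = [T, T]
r4 m[φ2→D] = [T, T]
r4 m[φ2→A] = [T, F]
r4 m[φ3→M] = [T, T]
r4 m[φ3→B] = [T, T]
r4 m[D→φ0] = [T, F]
r4 m[D→φ1] = [T, T]
r4 m[D→φ2] = [T, F]
r4 m[M→φ1] = [T, T]
r4 m[M→φ3] = [T, T]
r4 m[B→φ0] = [T, T]
r4 m[B→φ3] = [T, F]
r4 m[A→φ2] = [T, T]
r5 m[φ0→D] = [T, T]
r5 m[φ0→B] = [T, F]
r5 m[φ1→D] = [T, F]
r5 m[φ1→M] = [T, T]
r5 m[φ2→D] = [T, T]
r5 m[φ2→A] = [T, F]
r5 m[φ3→M] = [T, F]
r5 m[φ3→B] = [T, T]
r5 m[D→φ0] = [T, F]
r5 m[D→φ1] = [T, T]
r5 m[D→φ2] = [T, F]
r5 m[M→φ1] = [T, T]
r5 m[M→φ3] = [T, T]
r5 m[B→φ0] = [T, T]
r5 m[B→φ3] = [T, F]
r5 m[A→φ2] = [T, T]
r6 m[φ0→D] = [T, T]
r6 m[φ0→B] = [T, F]
r6 m[φ1→D] = [T, F]
r6 m[φ1→M] = [T, T]
r6 m[φ2→D] = [T, T]
r6 m[φ2→A] = [T, F]
r6 m[φ3→M] = [T, F]
r6 m[φ3→B] = [T, T]
r6 m[D→φ0] = [T, F]
r6 m[D→φ1] = [T, T]
r6 m[D→φ2] = [T, F]
r6 m[M→φ1] = [T, F]
r6 m[M→φ3] = [T, T]
r6 m[B→φ0] = [T, T]
r6 m[B→φ3] = [T, F]
r6 m[A→φ2] = [T, T]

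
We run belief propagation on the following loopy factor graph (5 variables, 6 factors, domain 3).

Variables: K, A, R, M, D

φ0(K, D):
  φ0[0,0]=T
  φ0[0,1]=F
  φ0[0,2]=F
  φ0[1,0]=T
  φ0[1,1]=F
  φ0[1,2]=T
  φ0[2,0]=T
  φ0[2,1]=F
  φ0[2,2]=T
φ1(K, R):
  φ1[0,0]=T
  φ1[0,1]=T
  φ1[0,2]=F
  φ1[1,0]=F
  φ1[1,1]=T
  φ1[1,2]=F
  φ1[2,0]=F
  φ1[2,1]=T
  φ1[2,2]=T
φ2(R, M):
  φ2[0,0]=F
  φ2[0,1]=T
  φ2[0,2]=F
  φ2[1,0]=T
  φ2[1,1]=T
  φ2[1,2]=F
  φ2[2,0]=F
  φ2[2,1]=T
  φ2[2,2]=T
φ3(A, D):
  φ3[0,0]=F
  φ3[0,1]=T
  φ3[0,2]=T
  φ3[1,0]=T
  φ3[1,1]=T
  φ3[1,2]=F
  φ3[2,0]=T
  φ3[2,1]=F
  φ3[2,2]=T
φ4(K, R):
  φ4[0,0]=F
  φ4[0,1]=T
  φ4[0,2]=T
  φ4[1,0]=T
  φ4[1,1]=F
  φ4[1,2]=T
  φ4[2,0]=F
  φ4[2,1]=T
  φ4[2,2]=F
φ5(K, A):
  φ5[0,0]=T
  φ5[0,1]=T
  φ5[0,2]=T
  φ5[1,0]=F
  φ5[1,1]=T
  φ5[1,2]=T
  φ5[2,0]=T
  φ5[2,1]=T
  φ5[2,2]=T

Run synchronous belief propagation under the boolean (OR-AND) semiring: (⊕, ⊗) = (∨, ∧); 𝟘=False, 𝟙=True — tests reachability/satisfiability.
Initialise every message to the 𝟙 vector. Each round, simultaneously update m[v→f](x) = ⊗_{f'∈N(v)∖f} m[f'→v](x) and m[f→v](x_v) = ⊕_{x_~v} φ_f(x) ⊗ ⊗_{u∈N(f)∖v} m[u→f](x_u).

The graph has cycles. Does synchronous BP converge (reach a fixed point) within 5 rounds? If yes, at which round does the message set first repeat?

CONVERGED at round 3

init: all messages = 𝟙 over 3 values
r1 m[φ0→K] = [T, T, T]
r1 m[φ0→D] = [T, F, T]
r1 m[φ1→K] = [T, T, T]
r1 m[φ1→R] = [T, T, T]
r1 m[φ2→R] = [T, T, T]
r1 m[φ2→M] = [T, T, T]
r1 m[φ3→A] = [T, T, T]
r1 m[φ3→D] = [T, T, T]
r1 m[φ4→K] = [T, T, T]
r1 m[φ4→R] = [T, T, T]
r1 m[φ5→K] = [T, T, T]
r1 m[φ5→A] = [T, T, T]
r1 m[K→φ0] = [T, T, T]
r1 m[K→φ1] = [T, T, T]
r1 m[K→φ4] = [T, T, T]
r1 m[K→φ5] = [T, T, T]
r1 m[A→φ3] = [T, T, T]
r1 m[A→φ5] = [T, T, T]
r1 m[R→φ1] = [T, T, T]
r1 m[R→φ2] = [T, T, T]
r1 m[R→φ4] = [T, T, T]
r1 m[M→φ2] = [T, T, T]
r1 m[D→φ0] = [T, T, T]
r1 m[D→φ3] = [T, T, T]
r2 m[φ0→K] = [T, T, T]
r2 m[φ0→D] = [T, F, T]
r2 m[φ1→K] = [T, T, T]
r2 m[φ1→R] = [T, T, T]
r2 m[φ2→R] = [T, T, T]
r2 m[φ2→M] = [T, T, T]
r2 m[φ3→A] = [T, T, T]
r2 m[φ3→D] = [T, T, T]
r2 m[φ4→K] = [T, T, T]
r2 m[φ4→R] = [T, T, T]
r2 m[φ5→K] = [T, T, T]
r2 m[φ5→A] = [T, T, T]
r2 m[K→φ0] = [T, T, T]
r2 m[K→φ1] = [T, T, T]
r2 m[K→φ4] = [T, T, T]
r2 m[K→φ5] = [T, T, T]
r2 m[A→φ3] = [T, T, T]
r2 m[A→φ5] = [T, T, T]
r2 m[R→φ1] = [T, T, T]
r2 m[R→φ2] = [T, T, T]
r2 m[R→φ4] = [T, T, T]
r2 m[M→φ2] = [T, T, T]
r2 m[D→φ0] = [T, T, T]
r2 m[D→φ3] = [T, F, T]
r3 m[φ0→K] = [T, T, T]
r3 m[φ0→D] = [T, F, T]
r3 m[φ1→K] = [T, T, T]
r3 m[φ1→R] = [T, T, T]
r3 m[φ2→R] = [T, T, T]
r3 m[φ2→M] = [T, T, T]
r3 m[φ3→A] = [T, T, T]
r3 m[φ3→D] = [T, T, T]
r3 m[φ4→K] = [T, T, T]
r3 m[φ4→R] = [T, T, T]
r3 m[φ5→K] = [T, T, T]
r3 m[φ5→A] = [T, T, T]
r3 m[K→φ0] = [T, T, T]
r3 m[K→φ1] = [T, T, T]
r3 m[K→φ4] = [T, T, T]
r3 m[K→φ5] = [T, T, T]
r3 m[A→φ3] = [T, T, T]
r3 m[A→φ5] = [T, T, T]
r3 m[R→φ1] = [T, T, T]
r3 m[R→φ2] = [T, T, T]
r3 m[R→φ4] = [T, T, T]
r3 m[M→φ2] = [T, T, T]
r3 m[D→φ0] = [T, T, T]
r3 m[D→φ3] = [T, F, T]
fixed point reached at round 3
messages reach a fixed point at round 3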